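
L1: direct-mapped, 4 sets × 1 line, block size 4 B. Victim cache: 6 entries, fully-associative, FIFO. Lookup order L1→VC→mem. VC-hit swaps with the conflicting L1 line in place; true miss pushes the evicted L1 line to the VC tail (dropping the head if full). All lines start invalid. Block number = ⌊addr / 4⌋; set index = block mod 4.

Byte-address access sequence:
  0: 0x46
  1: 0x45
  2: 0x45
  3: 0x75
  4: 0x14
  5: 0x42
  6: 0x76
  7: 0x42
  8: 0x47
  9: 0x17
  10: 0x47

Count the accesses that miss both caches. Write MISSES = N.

MISSES = 4

0: 0x46 (blk 17, set 1) → MISS  vc=[]
1: 0x45 (blk 17, set 1) → L1-HIT  vc=[]
2: 0x45 (blk 17, set 1) → L1-HIT  vc=[]
3: 0x75 (blk 29, set 1) → MISS  vc=[17]
4: 0x14 (blk 5, set 1) → MISS  vc=[17, 29]
5: 0x42 (blk 16, set 0) → MISS  vc=[17, 29]
6: 0x76 (blk 29, set 1) → VC-HIT  vc=[17, 5]
7: 0x42 (blk 16, set 0) → L1-HIT  vc=[17, 5]
8: 0x47 (blk 17, set 1) → VC-HIT  vc=[29, 5]
9: 0x17 (blk 5, set 1) → VC-HIT  vc=[29, 17]
10: 0x47 (blk 17, set 1) → VC-HIT  vc=[29, 5]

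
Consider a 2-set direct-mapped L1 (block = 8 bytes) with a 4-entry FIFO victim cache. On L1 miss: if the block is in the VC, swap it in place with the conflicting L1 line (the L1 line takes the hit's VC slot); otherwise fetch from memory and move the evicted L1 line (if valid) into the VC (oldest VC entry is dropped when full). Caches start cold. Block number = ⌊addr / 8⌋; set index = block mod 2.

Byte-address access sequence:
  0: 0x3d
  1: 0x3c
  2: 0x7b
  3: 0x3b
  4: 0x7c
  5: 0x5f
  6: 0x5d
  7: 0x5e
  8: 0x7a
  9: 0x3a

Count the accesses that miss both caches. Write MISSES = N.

MISSES = 3

#0 0x3d→b7/s1 MISS; vc=[]
#1 0x3c→b7/s1 L1-HIT; vc=[]
#2 0x7b→b15/s1 MISS; vc=[7]
#3 0x3b→b7/s1 VC-HIT; vc=[15]
#4 0x7c→b15/s1 VC-HIT; vc=[7]
#5 0x5f→b11/s1 MISS; vc=[7,15]
#6 0x5d→b11/s1 L1-HIT; vc=[7,15]
#7 0x5e→b11/s1 L1-HIT; vc=[7,15]
#8 0x7a→b15/s1 VC-HIT; vc=[7,11]
#9 0x3a→b7/s1 VC-HIT; vc=[15,11]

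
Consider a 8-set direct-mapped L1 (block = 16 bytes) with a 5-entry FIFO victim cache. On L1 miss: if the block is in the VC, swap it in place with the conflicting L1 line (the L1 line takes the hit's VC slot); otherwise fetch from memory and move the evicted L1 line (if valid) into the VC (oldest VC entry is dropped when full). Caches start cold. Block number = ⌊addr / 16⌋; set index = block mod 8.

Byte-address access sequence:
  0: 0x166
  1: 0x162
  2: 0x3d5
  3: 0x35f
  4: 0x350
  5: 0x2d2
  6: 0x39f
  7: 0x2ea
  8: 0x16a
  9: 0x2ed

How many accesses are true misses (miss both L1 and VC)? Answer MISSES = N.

MISSES = 6

#0 0x166→b22/s6 MISS; vc=[]
#1 0x162→b22/s6 L1-HIT; vc=[]
#2 0x3d5→b61/s5 MISS; vc=[]
#3 0x35f→b53/s5 MISS; vc=[61]
#4 0x350→b53/s5 L1-HIT; vc=[61]
#5 0x2d2→b45/s5 MISS; vc=[61,53]
#6 0x39f→b57/s1 MISS; vc=[61,53]
#7 0x2ea→b46/s6 MISS; vc=[61,53,22]
#8 0x16a→b22/s6 VC-HIT; vc=[61,53,46]
#9 0x2ed→b46/s6 VC-HIT; vc=[61,53,22]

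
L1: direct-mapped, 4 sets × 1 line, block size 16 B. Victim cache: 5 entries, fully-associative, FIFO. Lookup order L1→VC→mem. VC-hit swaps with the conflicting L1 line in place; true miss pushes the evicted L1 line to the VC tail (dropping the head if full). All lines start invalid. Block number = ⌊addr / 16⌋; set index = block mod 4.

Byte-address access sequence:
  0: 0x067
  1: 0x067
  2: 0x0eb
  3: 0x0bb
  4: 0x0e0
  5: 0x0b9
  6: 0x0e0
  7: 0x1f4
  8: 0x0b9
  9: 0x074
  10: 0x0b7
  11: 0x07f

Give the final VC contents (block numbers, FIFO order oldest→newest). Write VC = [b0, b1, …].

VC = [6, 31, 11]

0: 0x67 (blk 6, set 2) → MISS  vc=[]
1: 0x67 (blk 6, set 2) → L1-HIT  vc=[]
2: 0xeb (blk 14, set 2) → MISS  vc=[6]
3: 0xbb (blk 11, set 3) → MISS  vc=[6]
4: 0xe0 (blk 14, set 2) → L1-HIT  vc=[6]
5: 0xb9 (blk 11, set 3) → L1-HIT  vc=[6]
6: 0xe0 (blk 14, set 2) → L1-HIT  vc=[6]
7: 0x1f4 (blk 31, set 3) → MISS  vc=[6, 11]
8: 0xb9 (blk 11, set 3) → VC-HIT  vc=[6, 31]
9: 0x74 (blk 7, set 3) → MISS  vc=[6, 31, 11]
10: 0xb7 (blk 11, set 3) → VC-HIT  vc=[6, 31, 7]
11: 0x7f (blk 7, set 3) → VC-HIT  vc=[6, 31, 11]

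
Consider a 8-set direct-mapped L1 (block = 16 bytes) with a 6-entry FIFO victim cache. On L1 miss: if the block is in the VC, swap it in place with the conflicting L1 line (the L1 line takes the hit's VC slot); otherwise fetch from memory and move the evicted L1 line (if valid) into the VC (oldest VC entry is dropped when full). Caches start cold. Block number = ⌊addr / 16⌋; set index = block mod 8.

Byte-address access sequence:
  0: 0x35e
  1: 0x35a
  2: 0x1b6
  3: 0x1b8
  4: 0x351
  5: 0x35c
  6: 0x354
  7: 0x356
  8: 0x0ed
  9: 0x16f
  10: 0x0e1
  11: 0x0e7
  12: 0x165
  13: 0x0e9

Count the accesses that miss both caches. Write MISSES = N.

0: 0x35e (blk 53, set 5) → MISS  vc=[]
1: 0x35a (blk 53, set 5) → L1-HIT  vc=[]
2: 0x1b6 (blk 27, set 3) → MISS  vc=[]
3: 0x1b8 (blk 27, set 3) → L1-HIT  vc=[]
4: 0x351 (blk 53, set 5) → L1-HIT  vc=[]
5: 0x35c (blk 53, set 5) → L1-HIT  vc=[]
6: 0x354 (blk 53, set 5) → L1-HIT  vc=[]
7: 0x356 (blk 53, set 5) → L1-HIT  vc=[]
8: 0xed (blk 14, set 6) → MISS  vc=[]
9: 0x16f (blk 22, set 6) → MISS  vc=[14]
10: 0xe1 (blk 14, set 6) → VC-HIT  vc=[22]
11: 0xe7 (blk 14, set 6) → L1-HIT  vc=[22]
12: 0x165 (blk 22, set 6) → VC-HIT  vc=[14]
13: 0xe9 (blk 14, set 6) → VC-HIT  vc=[22]

MISSES = 4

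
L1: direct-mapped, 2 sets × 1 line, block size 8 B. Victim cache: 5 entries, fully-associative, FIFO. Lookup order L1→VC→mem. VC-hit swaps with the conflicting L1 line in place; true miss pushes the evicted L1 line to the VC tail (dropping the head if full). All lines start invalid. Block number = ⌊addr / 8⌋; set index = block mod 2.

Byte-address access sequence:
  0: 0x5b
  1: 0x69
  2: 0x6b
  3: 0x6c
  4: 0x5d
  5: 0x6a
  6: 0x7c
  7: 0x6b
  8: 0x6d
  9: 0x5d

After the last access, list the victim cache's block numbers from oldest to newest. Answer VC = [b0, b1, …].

VC = [13, 15]

  [0] addr=0x5b blk=11 s=1: MISS | VC []
  [1] addr=0x69 blk=13 s=1: MISS | VC [11]
  [2] addr=0x6b blk=13 s=1: L1-HIT | VC [11]
  [3] addr=0x6c blk=13 s=1: L1-HIT | VC [11]
  [4] addr=0x5d blk=11 s=1: VC-HIT | VC [13]
  [5] addr=0x6a blk=13 s=1: VC-HIT | VC [11]
  [6] addr=0x7c blk=15 s=1: MISS | VC [11, 13]
  [7] addr=0x6b blk=13 s=1: VC-HIT | VC [11, 15]
  [8] addr=0x6d blk=13 s=1: L1-HIT | VC [11, 15]
  [9] addr=0x5d blk=11 s=1: VC-HIT | VC [13, 15]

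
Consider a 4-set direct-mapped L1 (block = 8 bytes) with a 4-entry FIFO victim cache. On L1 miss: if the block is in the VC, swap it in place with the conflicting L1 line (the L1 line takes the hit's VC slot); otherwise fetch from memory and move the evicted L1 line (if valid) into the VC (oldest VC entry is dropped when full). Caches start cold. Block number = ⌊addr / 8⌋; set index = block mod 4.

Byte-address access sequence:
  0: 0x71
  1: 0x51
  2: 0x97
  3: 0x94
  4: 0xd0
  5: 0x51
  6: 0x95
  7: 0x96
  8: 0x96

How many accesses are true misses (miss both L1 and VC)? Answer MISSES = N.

MISSES = 4

#0 0x71→b14/s2 MISS; vc=[]
#1 0x51→b10/s2 MISS; vc=[14]
#2 0x97→b18/s2 MISS; vc=[14,10]
#3 0x94→b18/s2 L1-HIT; vc=[14,10]
#4 0xd0→b26/s2 MISS; vc=[14,10,18]
#5 0x51→b10/s2 VC-HIT; vc=[14,26,18]
#6 0x95→b18/s2 VC-HIT; vc=[14,26,10]
#7 0x96→b18/s2 L1-HIT; vc=[14,26,10]
#8 0x96→b18/s2 L1-HIT; vc=[14,26,10]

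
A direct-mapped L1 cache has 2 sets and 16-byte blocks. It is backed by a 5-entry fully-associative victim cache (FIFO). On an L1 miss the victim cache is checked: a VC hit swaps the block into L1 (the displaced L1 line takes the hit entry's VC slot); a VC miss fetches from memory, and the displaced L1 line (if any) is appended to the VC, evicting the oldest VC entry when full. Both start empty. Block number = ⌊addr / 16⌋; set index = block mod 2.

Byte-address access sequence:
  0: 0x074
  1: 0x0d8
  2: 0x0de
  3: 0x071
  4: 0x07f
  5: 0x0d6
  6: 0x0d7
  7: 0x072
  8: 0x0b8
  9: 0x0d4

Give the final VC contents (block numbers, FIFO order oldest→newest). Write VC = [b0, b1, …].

VC = [11, 7]

0: 0x74 (blk 7, set 1) → MISS  vc=[]
1: 0xd8 (blk 13, set 1) → MISS  vc=[7]
2: 0xde (blk 13, set 1) → L1-HIT  vc=[7]
3: 0x71 (blk 7, set 1) → VC-HIT  vc=[13]
4: 0x7f (blk 7, set 1) → L1-HIT  vc=[13]
5: 0xd6 (blk 13, set 1) → VC-HIT  vc=[7]
6: 0xd7 (blk 13, set 1) → L1-HIT  vc=[7]
7: 0x72 (blk 7, set 1) → VC-HIT  vc=[13]
8: 0xb8 (blk 11, set 1) → MISS  vc=[13, 7]
9: 0xd4 (blk 13, set 1) → VC-HIT  vc=[11, 7]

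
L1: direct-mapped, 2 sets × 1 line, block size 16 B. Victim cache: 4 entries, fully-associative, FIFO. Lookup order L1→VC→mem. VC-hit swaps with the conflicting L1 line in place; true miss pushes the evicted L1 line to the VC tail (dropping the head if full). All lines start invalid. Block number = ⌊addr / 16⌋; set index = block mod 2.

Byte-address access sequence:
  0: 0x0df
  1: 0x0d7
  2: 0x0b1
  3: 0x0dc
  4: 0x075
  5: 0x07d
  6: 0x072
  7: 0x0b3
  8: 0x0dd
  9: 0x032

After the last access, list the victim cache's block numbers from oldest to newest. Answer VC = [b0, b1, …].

VC = [7, 11, 13]

#0 0xdf→b13/s1 MISS; vc=[]
#1 0xd7→b13/s1 L1-HIT; vc=[]
#2 0xb1→b11/s1 MISS; vc=[13]
#3 0xdc→b13/s1 VC-HIT; vc=[11]
#4 0x75→b7/s1 MISS; vc=[11,13]
#5 0x7d→b7/s1 L1-HIT; vc=[11,13]
#6 0x72→b7/s1 L1-HIT; vc=[11,13]
#7 0xb3→b11/s1 VC-HIT; vc=[7,13]
#8 0xdd→b13/s1 VC-HIT; vc=[7,11]
#9 0x32→b3/s1 MISS; vc=[7,11,13]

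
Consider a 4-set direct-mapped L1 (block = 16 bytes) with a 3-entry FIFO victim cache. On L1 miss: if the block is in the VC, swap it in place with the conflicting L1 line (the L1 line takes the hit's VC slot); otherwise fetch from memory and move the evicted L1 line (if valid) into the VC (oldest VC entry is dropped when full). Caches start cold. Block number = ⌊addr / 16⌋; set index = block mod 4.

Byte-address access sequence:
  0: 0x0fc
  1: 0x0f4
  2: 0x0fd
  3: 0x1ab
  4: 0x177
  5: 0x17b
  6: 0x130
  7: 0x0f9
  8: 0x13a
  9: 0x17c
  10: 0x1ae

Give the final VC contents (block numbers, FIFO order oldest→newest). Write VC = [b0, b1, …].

VC = [15, 19]

#0 0xfc→b15/s3 MISS; vc=[]
#1 0xf4→b15/s3 L1-HIT; vc=[]
#2 0xfd→b15/s3 L1-HIT; vc=[]
#3 0x1ab→b26/s2 MISS; vc=[]
#4 0x177→b23/s3 MISS; vc=[15]
#5 0x17b→b23/s3 L1-HIT; vc=[15]
#6 0x130→b19/s3 MISS; vc=[15,23]
#7 0xf9→b15/s3 VC-HIT; vc=[19,23]
#8 0x13a→b19/s3 VC-HIT; vc=[15,23]
#9 0x17c→b23/s3 VC-HIT; vc=[15,19]
#10 0x1ae→b26/s2 L1-HIT; vc=[15,19]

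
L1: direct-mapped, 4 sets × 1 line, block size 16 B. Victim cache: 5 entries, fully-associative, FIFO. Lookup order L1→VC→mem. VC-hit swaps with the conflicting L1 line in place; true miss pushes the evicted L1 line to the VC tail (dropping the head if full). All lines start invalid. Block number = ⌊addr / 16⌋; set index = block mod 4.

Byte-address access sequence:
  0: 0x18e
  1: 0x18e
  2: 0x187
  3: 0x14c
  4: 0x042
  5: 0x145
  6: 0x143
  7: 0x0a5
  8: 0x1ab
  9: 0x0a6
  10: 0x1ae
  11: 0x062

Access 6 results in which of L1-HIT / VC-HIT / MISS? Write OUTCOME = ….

OUTCOME = L1-HIT

#0 0x18e→b24/s0 MISS; vc=[]
#1 0x18e→b24/s0 L1-HIT; vc=[]
#2 0x187→b24/s0 L1-HIT; vc=[]
#3 0x14c→b20/s0 MISS; vc=[24]
#4 0x42→b4/s0 MISS; vc=[24,20]
#5 0x145→b20/s0 VC-HIT; vc=[24,4]
#6 0x143→b20/s0 L1-HIT; vc=[24,4]
#7 0xa5→b10/s2 MISS; vc=[24,4]
#8 0x1ab→b26/s2 MISS; vc=[24,4,10]
#9 0xa6→b10/s2 VC-HIT; vc=[24,4,26]
#10 0x1ae→b26/s2 VC-HIT; vc=[24,4,10]
#11 0x62→b6/s2 MISS; vc=[24,4,10,26]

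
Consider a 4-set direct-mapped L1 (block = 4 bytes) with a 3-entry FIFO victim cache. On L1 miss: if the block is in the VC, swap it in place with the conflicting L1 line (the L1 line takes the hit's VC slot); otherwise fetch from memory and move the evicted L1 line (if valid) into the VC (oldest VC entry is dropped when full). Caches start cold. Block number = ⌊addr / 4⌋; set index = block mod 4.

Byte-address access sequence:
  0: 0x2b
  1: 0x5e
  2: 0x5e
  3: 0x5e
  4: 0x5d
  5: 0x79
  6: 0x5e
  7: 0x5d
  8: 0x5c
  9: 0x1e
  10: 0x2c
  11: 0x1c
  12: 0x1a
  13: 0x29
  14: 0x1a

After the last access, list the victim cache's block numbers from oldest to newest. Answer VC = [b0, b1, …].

VC = [11, 30, 10]

#0 0x2b→b10/s2 MISS; vc=[]
#1 0x5e→b23/s3 MISS; vc=[]
#2 0x5e→b23/s3 L1-HIT; vc=[]
#3 0x5e→b23/s3 L1-HIT; vc=[]
#4 0x5d→b23/s3 L1-HIT; vc=[]
#5 0x79→b30/s2 MISS; vc=[10]
#6 0x5e→b23/s3 L1-HIT; vc=[10]
#7 0x5d→b23/s3 L1-HIT; vc=[10]
#8 0x5c→b23/s3 L1-HIT; vc=[10]
#9 0x1e→b7/s3 MISS; vc=[10,23]
#10 0x2c→b11/s3 MISS; vc=[10,23,7]
#11 0x1c→b7/s3 VC-HIT; vc=[10,23,11]
#12 0x1a→b6/s2 MISS; vc=[23,11,30]
#13 0x29→b10/s2 MISS; vc=[11,30,6]
#14 0x1a→b6/s2 VC-HIT; vc=[11,30,10]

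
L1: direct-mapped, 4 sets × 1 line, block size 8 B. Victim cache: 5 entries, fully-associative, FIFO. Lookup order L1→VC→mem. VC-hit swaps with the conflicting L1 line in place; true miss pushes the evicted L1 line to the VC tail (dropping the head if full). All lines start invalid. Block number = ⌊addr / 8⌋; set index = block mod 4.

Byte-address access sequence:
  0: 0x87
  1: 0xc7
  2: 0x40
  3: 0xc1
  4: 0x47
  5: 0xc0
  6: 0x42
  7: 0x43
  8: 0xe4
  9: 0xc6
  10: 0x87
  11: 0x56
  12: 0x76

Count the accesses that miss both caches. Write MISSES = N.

  [0] addr=0x87 blk=16 s=0: MISS | VC []
  [1] addr=0xc7 blk=24 s=0: MISS | VC [16]
  [2] addr=0x40 blk=8 s=0: MISS | VC [16, 24]
  [3] addr=0xc1 blk=24 s=0: VC-HIT | VC [16, 8]
  [4] addr=0x47 blk=8 s=0: VC-HIT | VC [16, 24]
  [5] addr=0xc0 blk=24 s=0: VC-HIT | VC [16, 8]
  [6] addr=0x42 blk=8 s=0: VC-HIT | VC [16, 24]
  [7] addr=0x43 blk=8 s=0: L1-HIT | VC [16, 24]
  [8] addr=0xe4 blk=28 s=0: MISS | VC [16, 24, 8]
  [9] addr=0xc6 blk=24 s=0: VC-HIT | VC [16, 28, 8]
  [10] addr=0x87 blk=16 s=0: VC-HIT | VC [24, 28, 8]
  [11] addr=0x56 blk=10 s=2: MISS | VC [24, 28, 8]
  [12] addr=0x76 blk=14 s=2: MISS | VC [24, 28, 8, 10]

MISSES = 6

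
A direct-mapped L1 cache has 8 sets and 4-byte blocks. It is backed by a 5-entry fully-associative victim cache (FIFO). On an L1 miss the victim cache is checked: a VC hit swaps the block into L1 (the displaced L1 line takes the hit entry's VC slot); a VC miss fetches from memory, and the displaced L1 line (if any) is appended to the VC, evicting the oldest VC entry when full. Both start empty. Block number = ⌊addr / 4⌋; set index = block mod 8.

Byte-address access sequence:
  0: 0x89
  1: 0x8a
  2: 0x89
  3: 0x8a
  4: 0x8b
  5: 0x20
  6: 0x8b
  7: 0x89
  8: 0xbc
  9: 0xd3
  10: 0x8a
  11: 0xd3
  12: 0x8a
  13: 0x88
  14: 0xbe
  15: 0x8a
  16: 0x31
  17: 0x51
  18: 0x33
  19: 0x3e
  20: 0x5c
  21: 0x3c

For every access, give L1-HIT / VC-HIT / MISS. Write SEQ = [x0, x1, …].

0: 0x89 (blk 34, set 2) → MISS  vc=[]
1: 0x8a (blk 34, set 2) → L1-HIT  vc=[]
2: 0x89 (blk 34, set 2) → L1-HIT  vc=[]
3: 0x8a (blk 34, set 2) → L1-HIT  vc=[]
4: 0x8b (blk 34, set 2) → L1-HIT  vc=[]
5: 0x20 (blk 8, set 0) → MISS  vc=[]
6: 0x8b (blk 34, set 2) → L1-HIT  vc=[]
7: 0x89 (blk 34, set 2) → L1-HIT  vc=[]
8: 0xbc (blk 47, set 7) → MISS  vc=[]
9: 0xd3 (blk 52, set 4) → MISS  vc=[]
10: 0x8a (blk 34, set 2) → L1-HIT  vc=[]
11: 0xd3 (blk 52, set 4) → L1-HIT  vc=[]
12: 0x8a (blk 34, set 2) → L1-HIT  vc=[]
13: 0x88 (blk 34, set 2) → L1-HIT  vc=[]
14: 0xbe (blk 47, set 7) → L1-HIT  vc=[]
15: 0x8a (blk 34, set 2) → L1-HIT  vc=[]
16: 0x31 (blk 12, set 4) → MISS  vc=[52]
17: 0x51 (blk 20, set 4) → MISS  vc=[52, 12]
18: 0x33 (blk 12, set 4) → VC-HIT  vc=[52, 20]
19: 0x3e (blk 15, set 7) → MISS  vc=[52, 20, 47]
20: 0x5c (blk 23, set 7) → MISS  vc=[52, 20, 47, 15]
21: 0x3c (blk 15, set 7) → VC-HIT  vc=[52, 20, 47, 23]

SEQ = [MISS, L1-HIT, L1-HIT, L1-HIT, L1-HIT, MISS, L1-HIT, L1-HIT, MISS, MISS, L1-HIT, L1-HIT, L1-HIT, L1-HIT, L1-HIT, L1-HIT, MISS, MISS, VC-HIT, MISS, MISS, VC-HIT]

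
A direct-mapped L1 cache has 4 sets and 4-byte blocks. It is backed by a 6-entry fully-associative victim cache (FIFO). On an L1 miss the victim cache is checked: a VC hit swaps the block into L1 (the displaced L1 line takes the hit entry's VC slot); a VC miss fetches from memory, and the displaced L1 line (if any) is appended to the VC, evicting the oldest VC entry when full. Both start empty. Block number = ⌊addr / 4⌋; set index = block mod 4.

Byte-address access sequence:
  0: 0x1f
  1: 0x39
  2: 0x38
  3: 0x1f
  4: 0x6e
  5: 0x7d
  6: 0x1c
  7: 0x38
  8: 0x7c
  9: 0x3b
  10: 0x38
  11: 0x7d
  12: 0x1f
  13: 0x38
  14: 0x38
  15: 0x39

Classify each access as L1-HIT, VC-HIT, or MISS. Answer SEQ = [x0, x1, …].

SEQ = [MISS, MISS, L1-HIT, L1-HIT, MISS, MISS, VC-HIT, L1-HIT, VC-HIT, L1-HIT, L1-HIT, L1-HIT, VC-HIT, L1-HIT, L1-HIT, L1-HIT]

  [0] addr=0x1f blk=7 s=3: MISS | VC []
  [1] addr=0x39 blk=14 s=2: MISS | VC []
  [2] addr=0x38 blk=14 s=2: L1-HIT | VC []
  [3] addr=0x1f blk=7 s=3: L1-HIT | VC []
  [4] addr=0x6e blk=27 s=3: MISS | VC [7]
  [5] addr=0x7d blk=31 s=3: MISS | VC [7, 27]
  [6] addr=0x1c blk=7 s=3: VC-HIT | VC [31, 27]
  [7] addr=0x38 blk=14 s=2: L1-HIT | VC [31, 27]
  [8] addr=0x7c blk=31 s=3: VC-HIT | VC [7, 27]
  [9] addr=0x3b blk=14 s=2: L1-HIT | VC [7, 27]
  [10] addr=0x38 blk=14 s=2: L1-HIT | VC [7, 27]
  [11] addr=0x7d blk=31 s=3: L1-HIT | VC [7, 27]
  [12] addr=0x1f blk=7 s=3: VC-HIT | VC [31, 27]
  [13] addr=0x38 blk=14 s=2: L1-HIT | VC [31, 27]
  [14] addr=0x38 blk=14 s=2: L1-HIT | VC [31, 27]
  [15] addr=0x39 blk=14 s=2: L1-HIT | VC [31, 27]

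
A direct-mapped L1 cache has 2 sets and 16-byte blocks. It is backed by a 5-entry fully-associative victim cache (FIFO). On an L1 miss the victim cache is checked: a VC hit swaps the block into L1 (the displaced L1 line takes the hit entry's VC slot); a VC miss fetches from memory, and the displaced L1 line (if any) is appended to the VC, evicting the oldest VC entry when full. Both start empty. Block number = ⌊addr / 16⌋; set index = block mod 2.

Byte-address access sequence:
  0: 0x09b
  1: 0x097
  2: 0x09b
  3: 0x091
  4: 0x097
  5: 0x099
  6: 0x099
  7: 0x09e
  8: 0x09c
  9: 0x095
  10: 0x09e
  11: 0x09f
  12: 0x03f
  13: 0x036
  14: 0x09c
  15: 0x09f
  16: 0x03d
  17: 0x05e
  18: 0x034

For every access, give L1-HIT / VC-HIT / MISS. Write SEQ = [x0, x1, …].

  [0] addr=0x9b blk=9 s=1: MISS | VC []
  [1] addr=0x97 blk=9 s=1: L1-HIT | VC []
  [2] addr=0x9b blk=9 s=1: L1-HIT | VC []
  [3] addr=0x91 blk=9 s=1: L1-HIT | VC []
  [4] addr=0x97 blk=9 s=1: L1-HIT | VC []
  [5] addr=0x99 blk=9 s=1: L1-HIT | VC []
  [6] addr=0x99 blk=9 s=1: L1-HIT | VC []
  [7] addr=0x9e blk=9 s=1: L1-HIT | VC []
  [8] addr=0x9c blk=9 s=1: L1-HIT | VC []
  [9] addr=0x95 blk=9 s=1: L1-HIT | VC []
  [10] addr=0x9e blk=9 s=1: L1-HIT | VC []
  [11] addr=0x9f blk=9 s=1: L1-HIT | VC []
  [12] addr=0x3f blk=3 s=1: MISS | VC [9]
  [13] addr=0x36 blk=3 s=1: L1-HIT | VC [9]
  [14] addr=0x9c blk=9 s=1: VC-HIT | VC [3]
  [15] addr=0x9f blk=9 s=1: L1-HIT | VC [3]
  [16] addr=0x3d blk=3 s=1: VC-HIT | VC [9]
  [17] addr=0x5e blk=5 s=1: MISS | VC [9, 3]
  [18] addr=0x34 blk=3 s=1: VC-HIT | VC [9, 5]

SEQ = [MISS, L1-HIT, L1-HIT, L1-HIT, L1-HIT, L1-HIT, L1-HIT, L1-HIT, L1-HIT, L1-HIT, L1-HIT, L1-HIT, MISS, L1-HIT, VC-HIT, L1-HIT, VC-HIT, MISS, VC-HIT]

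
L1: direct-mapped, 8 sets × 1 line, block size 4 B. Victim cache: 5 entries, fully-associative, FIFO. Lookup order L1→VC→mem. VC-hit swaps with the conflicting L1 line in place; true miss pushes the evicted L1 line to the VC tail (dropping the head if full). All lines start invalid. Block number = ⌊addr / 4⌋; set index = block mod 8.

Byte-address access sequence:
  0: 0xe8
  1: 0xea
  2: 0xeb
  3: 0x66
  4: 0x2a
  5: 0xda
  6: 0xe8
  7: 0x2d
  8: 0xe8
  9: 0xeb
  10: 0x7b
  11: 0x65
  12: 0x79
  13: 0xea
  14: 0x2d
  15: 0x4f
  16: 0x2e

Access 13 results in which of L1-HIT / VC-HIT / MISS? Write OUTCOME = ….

OUTCOME = L1-HIT

#0 0xe8→b58/s2 MISS; vc=[]
#1 0xea→b58/s2 L1-HIT; vc=[]
#2 0xeb→b58/s2 L1-HIT; vc=[]
#3 0x66→b25/s1 MISS; vc=[]
#4 0x2a→b10/s2 MISS; vc=[58]
#5 0xda→b54/s6 MISS; vc=[58]
#6 0xe8→b58/s2 VC-HIT; vc=[10]
#7 0x2d→b11/s3 MISS; vc=[10]
#8 0xe8→b58/s2 L1-HIT; vc=[10]
#9 0xeb→b58/s2 L1-HIT; vc=[10]
#10 0x7b→b30/s6 MISS; vc=[10,54]
#11 0x65→b25/s1 L1-HIT; vc=[10,54]
#12 0x79→b30/s6 L1-HIT; vc=[10,54]
#13 0xea→b58/s2 L1-HIT; vc=[10,54]
#14 0x2d→b11/s3 L1-HIT; vc=[10,54]
#15 0x4f→b19/s3 MISS; vc=[10,54,11]
#16 0x2e→b11/s3 VC-HIT; vc=[10,54,19]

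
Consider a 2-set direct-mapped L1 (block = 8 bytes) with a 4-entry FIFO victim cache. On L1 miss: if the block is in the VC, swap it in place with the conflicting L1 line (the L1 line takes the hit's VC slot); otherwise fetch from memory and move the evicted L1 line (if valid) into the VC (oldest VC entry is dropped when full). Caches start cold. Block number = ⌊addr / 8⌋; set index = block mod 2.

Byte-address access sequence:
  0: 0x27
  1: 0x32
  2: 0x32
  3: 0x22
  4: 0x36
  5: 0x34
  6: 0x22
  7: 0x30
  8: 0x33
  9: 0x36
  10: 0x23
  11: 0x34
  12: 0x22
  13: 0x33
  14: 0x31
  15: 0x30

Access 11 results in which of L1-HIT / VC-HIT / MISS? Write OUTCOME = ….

#0 0x27→b4/s0 MISS; vc=[]
#1 0x32→b6/s0 MISS; vc=[4]
#2 0x32→b6/s0 L1-HIT; vc=[4]
#3 0x22→b4/s0 VC-HIT; vc=[6]
#4 0x36→b6/s0 VC-HIT; vc=[4]
#5 0x34→b6/s0 L1-HIT; vc=[4]
#6 0x22→b4/s0 VC-HIT; vc=[6]
#7 0x30→b6/s0 VC-HIT; vc=[4]
#8 0x33→b6/s0 L1-HIT; vc=[4]
#9 0x36→b6/s0 L1-HIT; vc=[4]
#10 0x23→b4/s0 VC-HIT; vc=[6]
#11 0x34→b6/s0 VC-HIT; vc=[4]
#12 0x22→b4/s0 VC-HIT; vc=[6]
#13 0x33→b6/s0 VC-HIT; vc=[4]
#14 0x31→b6/s0 L1-HIT; vc=[4]
#15 0x30→b6/s0 L1-HIT; vc=[4]

OUTCOME = VC-HIT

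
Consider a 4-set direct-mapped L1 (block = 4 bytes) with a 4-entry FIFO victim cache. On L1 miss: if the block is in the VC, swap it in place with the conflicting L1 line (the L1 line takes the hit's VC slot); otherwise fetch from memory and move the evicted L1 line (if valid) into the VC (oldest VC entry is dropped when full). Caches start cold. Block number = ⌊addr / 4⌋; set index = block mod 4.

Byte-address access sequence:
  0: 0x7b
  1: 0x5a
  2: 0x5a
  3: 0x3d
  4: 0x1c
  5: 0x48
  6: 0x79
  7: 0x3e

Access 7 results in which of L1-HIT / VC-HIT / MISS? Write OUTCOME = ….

0: 0x7b (blk 30, set 2) → MISS  vc=[]
1: 0x5a (blk 22, set 2) → MISS  vc=[30]
2: 0x5a (blk 22, set 2) → L1-HIT  vc=[30]
3: 0x3d (blk 15, set 3) → MISS  vc=[30]
4: 0x1c (blk 7, set 3) → MISS  vc=[30, 15]
5: 0x48 (blk 18, set 2) → MISS  vc=[30, 15, 22]
6: 0x79 (blk 30, set 2) → VC-HIT  vc=[18, 15, 22]
7: 0x3e (blk 15, set 3) → VC-HIT  vc=[18, 7, 22]

OUTCOME = VC-HIT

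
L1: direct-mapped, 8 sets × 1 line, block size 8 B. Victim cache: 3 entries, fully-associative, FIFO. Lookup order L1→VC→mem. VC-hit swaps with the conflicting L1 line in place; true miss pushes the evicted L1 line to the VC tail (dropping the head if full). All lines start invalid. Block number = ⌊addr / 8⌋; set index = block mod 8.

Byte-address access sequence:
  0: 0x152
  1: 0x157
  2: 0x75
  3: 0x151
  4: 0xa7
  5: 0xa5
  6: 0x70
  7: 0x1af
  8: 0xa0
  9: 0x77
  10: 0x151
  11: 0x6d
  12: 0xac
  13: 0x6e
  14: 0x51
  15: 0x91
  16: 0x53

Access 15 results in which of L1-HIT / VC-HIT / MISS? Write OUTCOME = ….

OUTCOME = MISS

0: 0x152 (blk 42, set 2) → MISS  vc=[]
1: 0x157 (blk 42, set 2) → L1-HIT  vc=[]
2: 0x75 (blk 14, set 6) → MISS  vc=[]
3: 0x151 (blk 42, set 2) → L1-HIT  vc=[]
4: 0xa7 (blk 20, set 4) → MISS  vc=[]
5: 0xa5 (blk 20, set 4) → L1-HIT  vc=[]
6: 0x70 (blk 14, set 6) → L1-HIT  vc=[]
7: 0x1af (blk 53, set 5) → MISS  vc=[]
8: 0xa0 (blk 20, set 4) → L1-HIT  vc=[]
9: 0x77 (blk 14, set 6) → L1-HIT  vc=[]
10: 0x151 (blk 42, set 2) → L1-HIT  vc=[]
11: 0x6d (blk 13, set 5) → MISS  vc=[53]
12: 0xac (blk 21, set 5) → MISS  vc=[53, 13]
13: 0x6e (blk 13, set 5) → VC-HIT  vc=[53, 21]
14: 0x51 (blk 10, set 2) → MISS  vc=[53, 21, 42]
15: 0x91 (blk 18, set 2) → MISS  vc=[21, 42, 10]
16: 0x53 (blk 10, set 2) → VC-HIT  vc=[21, 42, 18]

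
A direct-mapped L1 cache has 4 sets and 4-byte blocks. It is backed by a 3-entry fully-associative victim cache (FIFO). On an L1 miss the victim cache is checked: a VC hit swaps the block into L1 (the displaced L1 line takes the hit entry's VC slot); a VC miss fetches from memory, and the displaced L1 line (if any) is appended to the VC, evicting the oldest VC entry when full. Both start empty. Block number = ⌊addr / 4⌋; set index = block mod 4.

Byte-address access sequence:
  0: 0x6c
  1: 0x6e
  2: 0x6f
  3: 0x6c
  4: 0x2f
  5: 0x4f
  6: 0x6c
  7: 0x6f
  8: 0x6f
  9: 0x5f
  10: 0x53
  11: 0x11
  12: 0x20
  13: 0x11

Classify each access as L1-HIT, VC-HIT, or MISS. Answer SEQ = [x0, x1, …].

SEQ = [MISS, L1-HIT, L1-HIT, L1-HIT, MISS, MISS, VC-HIT, L1-HIT, L1-HIT, MISS, MISS, MISS, MISS, VC-HIT]

0: 0x6c (blk 27, set 3) → MISS  vc=[]
1: 0x6e (blk 27, set 3) → L1-HIT  vc=[]
2: 0x6f (blk 27, set 3) → L1-HIT  vc=[]
3: 0x6c (blk 27, set 3) → L1-HIT  vc=[]
4: 0x2f (blk 11, set 3) → MISS  vc=[27]
5: 0x4f (blk 19, set 3) → MISS  vc=[27, 11]
6: 0x6c (blk 27, set 3) → VC-HIT  vc=[19, 11]
7: 0x6f (blk 27, set 3) → L1-HIT  vc=[19, 11]
8: 0x6f (blk 27, set 3) → L1-HIT  vc=[19, 11]
9: 0x5f (blk 23, set 3) → MISS  vc=[19, 11, 27]
10: 0x53 (blk 20, set 0) → MISS  vc=[19, 11, 27]
11: 0x11 (blk 4, set 0) → MISS  vc=[11, 27, 20]
12: 0x20 (blk 8, set 0) → MISS  vc=[27, 20, 4]
13: 0x11 (blk 4, set 0) → VC-HIT  vc=[27, 20, 8]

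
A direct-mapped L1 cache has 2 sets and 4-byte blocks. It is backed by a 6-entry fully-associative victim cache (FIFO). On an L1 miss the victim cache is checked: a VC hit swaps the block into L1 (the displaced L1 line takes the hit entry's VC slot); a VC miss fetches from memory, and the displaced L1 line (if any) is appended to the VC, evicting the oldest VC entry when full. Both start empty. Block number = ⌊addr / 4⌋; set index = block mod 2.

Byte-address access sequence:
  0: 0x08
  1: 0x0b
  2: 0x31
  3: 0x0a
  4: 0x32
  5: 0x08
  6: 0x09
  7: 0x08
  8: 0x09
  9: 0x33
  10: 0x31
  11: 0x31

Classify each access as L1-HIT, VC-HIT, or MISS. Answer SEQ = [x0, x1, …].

SEQ = [MISS, L1-HIT, MISS, VC-HIT, VC-HIT, VC-HIT, L1-HIT, L1-HIT, L1-HIT, VC-HIT, L1-HIT, L1-HIT]

  [0] addr=0x8 blk=2 s=0: MISS | VC []
  [1] addr=0xb blk=2 s=0: L1-HIT | VC []
  [2] addr=0x31 blk=12 s=0: MISS | VC [2]
  [3] addr=0xa blk=2 s=0: VC-HIT | VC [12]
  [4] addr=0x32 blk=12 s=0: VC-HIT | VC [2]
  [5] addr=0x8 blk=2 s=0: VC-HIT | VC [12]
  [6] addr=0x9 blk=2 s=0: L1-HIT | VC [12]
  [7] addr=0x8 blk=2 s=0: L1-HIT | VC [12]
  [8] addr=0x9 blk=2 s=0: L1-HIT | VC [12]
  [9] addr=0x33 blk=12 s=0: VC-HIT | VC [2]
  [10] addr=0x31 blk=12 s=0: L1-HIT | VC [2]
  [11] addr=0x31 blk=12 s=0: L1-HIT | VC [2]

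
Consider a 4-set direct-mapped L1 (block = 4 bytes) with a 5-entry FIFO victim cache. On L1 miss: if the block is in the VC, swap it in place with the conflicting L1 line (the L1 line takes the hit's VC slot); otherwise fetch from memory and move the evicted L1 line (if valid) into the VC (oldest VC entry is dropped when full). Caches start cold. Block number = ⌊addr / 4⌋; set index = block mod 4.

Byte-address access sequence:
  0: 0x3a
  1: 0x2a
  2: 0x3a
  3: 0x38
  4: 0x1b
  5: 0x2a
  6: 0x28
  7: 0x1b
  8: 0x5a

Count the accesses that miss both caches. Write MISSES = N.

#0 0x3a→b14/s2 MISS; vc=[]
#1 0x2a→b10/s2 MISS; vc=[14]
#2 0x3a→b14/s2 VC-HIT; vc=[10]
#3 0x38→b14/s2 L1-HIT; vc=[10]
#4 0x1b→b6/s2 MISS; vc=[10,14]
#5 0x2a→b10/s2 VC-HIT; vc=[6,14]
#6 0x28→b10/s2 L1-HIT; vc=[6,14]
#7 0x1b→b6/s2 VC-HIT; vc=[10,14]
#8 0x5a→b22/s2 MISS; vc=[10,14,6]

MISSES = 4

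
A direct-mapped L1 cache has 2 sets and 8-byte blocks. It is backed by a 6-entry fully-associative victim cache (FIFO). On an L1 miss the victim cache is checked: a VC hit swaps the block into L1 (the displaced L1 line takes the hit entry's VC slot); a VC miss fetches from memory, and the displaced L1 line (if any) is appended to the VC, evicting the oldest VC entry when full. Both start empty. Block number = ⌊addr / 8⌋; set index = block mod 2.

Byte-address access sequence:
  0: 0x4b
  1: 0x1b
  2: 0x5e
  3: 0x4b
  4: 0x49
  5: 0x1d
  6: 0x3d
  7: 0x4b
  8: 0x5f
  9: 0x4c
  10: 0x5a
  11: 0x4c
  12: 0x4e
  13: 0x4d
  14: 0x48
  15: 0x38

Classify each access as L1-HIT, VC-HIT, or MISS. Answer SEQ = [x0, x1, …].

SEQ = [MISS, MISS, MISS, VC-HIT, L1-HIT, VC-HIT, MISS, VC-HIT, VC-HIT, VC-HIT, VC-HIT, VC-HIT, L1-HIT, L1-HIT, L1-HIT, VC-HIT]

  [0] addr=0x4b blk=9 s=1: MISS | VC []
  [1] addr=0x1b blk=3 s=1: MISS | VC [9]
  [2] addr=0x5e blk=11 s=1: MISS | VC [9, 3]
  [3] addr=0x4b blk=9 s=1: VC-HIT | VC [11, 3]
  [4] addr=0x49 blk=9 s=1: L1-HIT | VC [11, 3]
  [5] addr=0x1d blk=3 s=1: VC-HIT | VC [11, 9]
  [6] addr=0x3d blk=7 s=1: MISS | VC [11, 9, 3]
  [7] addr=0x4b blk=9 s=1: VC-HIT | VC [11, 7, 3]
  [8] addr=0x5f blk=11 s=1: VC-HIT | VC [9, 7, 3]
  [9] addr=0x4c blk=9 s=1: VC-HIT | VC [11, 7, 3]
  [10] addr=0x5a blk=11 s=1: VC-HIT | VC [9, 7, 3]
  [11] addr=0x4c blk=9 s=1: VC-HIT | VC [11, 7, 3]
  [12] addr=0x4e blk=9 s=1: L1-HIT | VC [11, 7, 3]
  [13] addr=0x4d blk=9 s=1: L1-HIT | VC [11, 7, 3]
  [14] addr=0x48 blk=9 s=1: L1-HIT | VC [11, 7, 3]
  [15] addr=0x38 blk=7 s=1: VC-HIT | VC [11, 9, 3]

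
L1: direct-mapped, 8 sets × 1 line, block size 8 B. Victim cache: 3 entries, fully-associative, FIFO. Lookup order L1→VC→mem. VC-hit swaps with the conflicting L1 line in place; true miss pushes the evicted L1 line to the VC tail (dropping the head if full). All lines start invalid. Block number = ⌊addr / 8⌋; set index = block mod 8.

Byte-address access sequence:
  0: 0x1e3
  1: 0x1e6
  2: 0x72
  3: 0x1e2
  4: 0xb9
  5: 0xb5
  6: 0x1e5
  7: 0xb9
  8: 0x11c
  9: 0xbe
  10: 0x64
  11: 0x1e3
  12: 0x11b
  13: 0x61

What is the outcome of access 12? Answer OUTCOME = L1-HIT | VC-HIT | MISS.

  [0] addr=0x1e3 blk=60 s=4: MISS | VC []
  [1] addr=0x1e6 blk=60 s=4: L1-HIT | VC []
  [2] addr=0x72 blk=14 s=6: MISS | VC []
  [3] addr=0x1e2 blk=60 s=4: L1-HIT | VC []
  [4] addr=0xb9 blk=23 s=7: MISS | VC []
  [5] addr=0xb5 blk=22 s=6: MISS | VC [14]
  [6] addr=0x1e5 blk=60 s=4: L1-HIT | VC [14]
  [7] addr=0xb9 blk=23 s=7: L1-HIT | VC [14]
  [8] addr=0x11c blk=35 s=3: MISS | VC [14]
  [9] addr=0xbe blk=23 s=7: L1-HIT | VC [14]
  [10] addr=0x64 blk=12 s=4: MISS | VC [14, 60]
  [11] addr=0x1e3 blk=60 s=4: VC-HIT | VC [14, 12]
  [12] addr=0x11b blk=35 s=3: L1-HIT | VC [14, 12]
  [13] addr=0x61 blk=12 s=4: VC-HIT | VC [14, 60]

OUTCOME = L1-HIT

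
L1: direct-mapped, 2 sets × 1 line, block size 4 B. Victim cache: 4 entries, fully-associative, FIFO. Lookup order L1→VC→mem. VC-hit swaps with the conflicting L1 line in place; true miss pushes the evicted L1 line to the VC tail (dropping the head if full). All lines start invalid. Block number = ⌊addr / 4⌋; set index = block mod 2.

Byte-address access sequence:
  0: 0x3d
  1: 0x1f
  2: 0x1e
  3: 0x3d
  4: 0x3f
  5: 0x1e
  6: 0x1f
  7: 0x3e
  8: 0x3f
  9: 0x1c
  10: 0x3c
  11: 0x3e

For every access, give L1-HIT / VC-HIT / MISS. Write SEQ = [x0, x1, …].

  [0] addr=0x3d blk=15 s=1: MISS | VC []
  [1] addr=0x1f blk=7 s=1: MISS | VC [15]
  [2] addr=0x1e blk=7 s=1: L1-HIT | VC [15]
  [3] addr=0x3d blk=15 s=1: VC-HIT | VC [7]
  [4] addr=0x3f blk=15 s=1: L1-HIT | VC [7]
  [5] addr=0x1e blk=7 s=1: VC-HIT | VC [15]
  [6] addr=0x1f blk=7 s=1: L1-HIT | VC [15]
  [7] addr=0x3e blk=15 s=1: VC-HIT | VC [7]
  [8] addr=0x3f blk=15 s=1: L1-HIT | VC [7]
  [9] addr=0x1c blk=7 s=1: VC-HIT | VC [15]
  [10] addr=0x3c blk=15 s=1: VC-HIT | VC [7]
  [11] addr=0x3e blk=15 s=1: L1-HIT | VC [7]

SEQ = [MISS, MISS, L1-HIT, VC-HIT, L1-HIT, VC-HIT, L1-HIT, VC-HIT, L1-HIT, VC-HIT, VC-HIT, L1-HIT]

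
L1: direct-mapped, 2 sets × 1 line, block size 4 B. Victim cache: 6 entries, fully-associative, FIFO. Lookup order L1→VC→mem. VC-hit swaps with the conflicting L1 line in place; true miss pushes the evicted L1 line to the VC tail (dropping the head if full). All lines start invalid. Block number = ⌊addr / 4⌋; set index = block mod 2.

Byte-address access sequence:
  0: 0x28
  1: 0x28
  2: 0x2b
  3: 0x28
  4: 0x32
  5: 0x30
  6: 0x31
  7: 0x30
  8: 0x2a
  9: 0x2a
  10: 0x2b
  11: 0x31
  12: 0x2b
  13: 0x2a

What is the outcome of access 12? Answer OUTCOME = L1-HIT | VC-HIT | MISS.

0: 0x28 (blk 10, set 0) → MISS  vc=[]
1: 0x28 (blk 10, set 0) → L1-HIT  vc=[]
2: 0x2b (blk 10, set 0) → L1-HIT  vc=[]
3: 0x28 (blk 10, set 0) → L1-HIT  vc=[]
4: 0x32 (blk 12, set 0) → MISS  vc=[10]
5: 0x30 (blk 12, set 0) → L1-HIT  vc=[10]
6: 0x31 (blk 12, set 0) → L1-HIT  vc=[10]
7: 0x30 (blk 12, set 0) → L1-HIT  vc=[10]
8: 0x2a (blk 10, set 0) → VC-HIT  vc=[12]
9: 0x2a (blk 10, set 0) → L1-HIT  vc=[12]
10: 0x2b (blk 10, set 0) → L1-HIT  vc=[12]
11: 0x31 (blk 12, set 0) → VC-HIT  vc=[10]
12: 0x2b (blk 10, set 0) → VC-HIT  vc=[12]
13: 0x2a (blk 10, set 0) → L1-HIT  vc=[12]

OUTCOME = VC-HIT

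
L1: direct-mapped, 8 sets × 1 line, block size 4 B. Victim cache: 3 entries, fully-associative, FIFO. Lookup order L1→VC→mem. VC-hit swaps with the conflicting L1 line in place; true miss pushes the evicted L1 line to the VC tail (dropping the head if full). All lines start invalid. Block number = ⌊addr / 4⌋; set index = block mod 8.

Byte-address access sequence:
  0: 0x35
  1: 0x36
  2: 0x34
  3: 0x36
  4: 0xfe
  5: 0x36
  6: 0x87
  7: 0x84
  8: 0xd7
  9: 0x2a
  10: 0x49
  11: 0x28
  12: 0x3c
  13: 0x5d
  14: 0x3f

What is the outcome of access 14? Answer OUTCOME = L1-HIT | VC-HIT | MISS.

OUTCOME = VC-HIT

#0 0x35→b13/s5 MISS; vc=[]
#1 0x36→b13/s5 L1-HIT; vc=[]
#2 0x34→b13/s5 L1-HIT; vc=[]
#3 0x36→b13/s5 L1-HIT; vc=[]
#4 0xfe→b63/s7 MISS; vc=[]
#5 0x36→b13/s5 L1-HIT; vc=[]
#6 0x87→b33/s1 MISS; vc=[]
#7 0x84→b33/s1 L1-HIT; vc=[]
#8 0xd7→b53/s5 MISS; vc=[13]
#9 0x2a→b10/s2 MISS; vc=[13]
#10 0x49→b18/s2 MISS; vc=[13,10]
#11 0x28→b10/s2 VC-HIT; vc=[13,18]
#12 0x3c→b15/s7 MISS; vc=[13,18,63]
#13 0x5d→b23/s7 MISS; vc=[18,63,15]
#14 0x3f→b15/s7 VC-HIT; vc=[18,63,23]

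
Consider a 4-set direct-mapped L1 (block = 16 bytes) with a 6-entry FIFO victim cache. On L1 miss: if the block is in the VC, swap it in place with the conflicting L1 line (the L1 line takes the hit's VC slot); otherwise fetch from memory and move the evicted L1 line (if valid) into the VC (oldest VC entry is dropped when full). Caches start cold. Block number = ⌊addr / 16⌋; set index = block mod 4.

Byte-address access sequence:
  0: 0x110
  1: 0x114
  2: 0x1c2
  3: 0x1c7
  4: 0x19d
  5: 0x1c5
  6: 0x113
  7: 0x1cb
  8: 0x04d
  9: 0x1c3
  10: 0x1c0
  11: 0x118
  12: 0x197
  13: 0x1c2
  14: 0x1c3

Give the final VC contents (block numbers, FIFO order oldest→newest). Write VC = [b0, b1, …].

VC = [17, 4]

  [0] addr=0x110 blk=17 s=1: MISS | VC []
  [1] addr=0x114 blk=17 s=1: L1-HIT | VC []
  [2] addr=0x1c2 blk=28 s=0: MISS | VC []
  [3] addr=0x1c7 blk=28 s=0: L1-HIT | VC []
  [4] addr=0x19d blk=25 s=1: MISS | VC [17]
  [5] addr=0x1c5 blk=28 s=0: L1-HIT | VC [17]
  [6] addr=0x113 blk=17 s=1: VC-HIT | VC [25]
  [7] addr=0x1cb blk=28 s=0: L1-HIT | VC [25]
  [8] addr=0x4d blk=4 s=0: MISS | VC [25, 28]
  [9] addr=0x1c3 blk=28 s=0: VC-HIT | VC [25, 4]
  [10] addr=0x1c0 blk=28 s=0: L1-HIT | VC [25, 4]
  [11] addr=0x118 blk=17 s=1: L1-HIT | VC [25, 4]
  [12] addr=0x197 blk=25 s=1: VC-HIT | VC [17, 4]
  [13] addr=0x1c2 blk=28 s=0: L1-HIT | VC [17, 4]
  [14] addr=0x1c3 blk=28 s=0: L1-HIT | VC [17, 4]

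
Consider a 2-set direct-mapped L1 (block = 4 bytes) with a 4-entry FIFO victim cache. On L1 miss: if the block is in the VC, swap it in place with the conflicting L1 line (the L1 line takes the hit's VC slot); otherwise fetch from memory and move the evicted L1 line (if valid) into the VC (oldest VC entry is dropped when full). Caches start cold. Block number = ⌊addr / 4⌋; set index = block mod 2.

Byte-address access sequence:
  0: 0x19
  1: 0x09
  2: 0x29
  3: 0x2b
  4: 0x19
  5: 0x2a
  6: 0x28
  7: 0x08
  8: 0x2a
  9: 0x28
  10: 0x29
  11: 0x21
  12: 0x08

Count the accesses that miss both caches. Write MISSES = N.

MISSES = 4

#0 0x19→b6/s0 MISS; vc=[]
#1 0x9→b2/s0 MISS; vc=[6]
#2 0x29→b10/s0 MISS; vc=[6,2]
#3 0x2b→b10/s0 L1-HIT; vc=[6,2]
#4 0x19→b6/s0 VC-HIT; vc=[10,2]
#5 0x2a→b10/s0 VC-HIT; vc=[6,2]
#6 0x28→b10/s0 L1-HIT; vc=[6,2]
#7 0x8→b2/s0 VC-HIT; vc=[6,10]
#8 0x2a→b10/s0 VC-HIT; vc=[6,2]
#9 0x28→b10/s0 L1-HIT; vc=[6,2]
#10 0x29→b10/s0 L1-HIT; vc=[6,2]
#11 0x21→b8/s0 MISS; vc=[6,2,10]
#12 0x8→b2/s0 VC-HIT; vc=[6,8,10]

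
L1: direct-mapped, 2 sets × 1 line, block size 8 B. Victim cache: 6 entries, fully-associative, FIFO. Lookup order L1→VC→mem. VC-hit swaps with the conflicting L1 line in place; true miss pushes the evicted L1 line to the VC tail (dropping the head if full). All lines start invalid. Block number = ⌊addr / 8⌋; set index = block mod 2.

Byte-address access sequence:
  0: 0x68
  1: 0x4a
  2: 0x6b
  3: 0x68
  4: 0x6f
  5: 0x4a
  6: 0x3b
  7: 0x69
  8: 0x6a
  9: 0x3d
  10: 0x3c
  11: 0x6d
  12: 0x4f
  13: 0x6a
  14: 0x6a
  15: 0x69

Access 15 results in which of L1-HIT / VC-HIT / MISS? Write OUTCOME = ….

OUTCOME = L1-HIT

  [0] addr=0x68 blk=13 s=1: MISS | VC []
  [1] addr=0x4a blk=9 s=1: MISS | VC [13]
  [2] addr=0x6b blk=13 s=1: VC-HIT | VC [9]
  [3] addr=0x68 blk=13 s=1: L1-HIT | VC [9]
  [4] addr=0x6f blk=13 s=1: L1-HIT | VC [9]
  [5] addr=0x4a blk=9 s=1: VC-HIT | VC [13]
  [6] addr=0x3b blk=7 s=1: MISS | VC [13, 9]
  [7] addr=0x69 blk=13 s=1: VC-HIT | VC [7, 9]
  [8] addr=0x6a blk=13 s=1: L1-HIT | VC [7, 9]
  [9] addr=0x3d blk=7 s=1: VC-HIT | VC [13, 9]
  [10] addr=0x3c blk=7 s=1: L1-HIT | VC [13, 9]
  [11] addr=0x6d blk=13 s=1: VC-HIT | VC [7, 9]
  [12] addr=0x4f blk=9 s=1: VC-HIT | VC [7, 13]
  [13] addr=0x6a blk=13 s=1: VC-HIT | VC [7, 9]
  [14] addr=0x6a blk=13 s=1: L1-HIT | VC [7, 9]
  [15] addr=0x69 blk=13 s=1: L1-HIT | VC [7, 9]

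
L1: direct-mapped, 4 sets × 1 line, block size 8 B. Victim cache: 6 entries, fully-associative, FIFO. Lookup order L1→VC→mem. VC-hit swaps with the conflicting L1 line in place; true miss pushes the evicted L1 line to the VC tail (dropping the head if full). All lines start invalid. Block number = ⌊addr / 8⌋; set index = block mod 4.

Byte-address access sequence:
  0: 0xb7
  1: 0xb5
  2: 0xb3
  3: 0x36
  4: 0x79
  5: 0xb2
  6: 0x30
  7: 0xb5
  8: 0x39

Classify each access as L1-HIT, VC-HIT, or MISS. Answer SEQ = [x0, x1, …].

SEQ = [MISS, L1-HIT, L1-HIT, MISS, MISS, VC-HIT, VC-HIT, VC-HIT, MISS]

#0 0xb7→b22/s2 MISS; vc=[]
#1 0xb5→b22/s2 L1-HIT; vc=[]
#2 0xb3→b22/s2 L1-HIT; vc=[]
#3 0x36→b6/s2 MISS; vc=[22]
#4 0x79→b15/s3 MISS; vc=[22]
#5 0xb2→b22/s2 VC-HIT; vc=[6]
#6 0x30→b6/s2 VC-HIT; vc=[22]
#7 0xb5→b22/s2 VC-HIT; vc=[6]
#8 0x39→b7/s3 MISS; vc=[6,15]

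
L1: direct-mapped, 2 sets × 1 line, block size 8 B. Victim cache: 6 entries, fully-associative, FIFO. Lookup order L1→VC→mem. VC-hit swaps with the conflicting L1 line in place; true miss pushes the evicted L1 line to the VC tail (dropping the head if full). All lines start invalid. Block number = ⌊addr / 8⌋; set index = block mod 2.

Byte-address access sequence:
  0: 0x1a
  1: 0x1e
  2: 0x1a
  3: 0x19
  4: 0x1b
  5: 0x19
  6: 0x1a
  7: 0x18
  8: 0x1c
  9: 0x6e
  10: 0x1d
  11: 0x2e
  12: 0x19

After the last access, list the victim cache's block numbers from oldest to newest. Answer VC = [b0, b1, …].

VC = [13, 5]

0: 0x1a (blk 3, set 1) → MISS  vc=[]
1: 0x1e (blk 3, set 1) → L1-HIT  vc=[]
2: 0x1a (blk 3, set 1) → L1-HIT  vc=[]
3: 0x19 (blk 3, set 1) → L1-HIT  vc=[]
4: 0x1b (blk 3, set 1) → L1-HIT  vc=[]
5: 0x19 (blk 3, set 1) → L1-HIT  vc=[]
6: 0x1a (blk 3, set 1) → L1-HIT  vc=[]
7: 0x18 (blk 3, set 1) → L1-HIT  vc=[]
8: 0x1c (blk 3, set 1) → L1-HIT  vc=[]
9: 0x6e (blk 13, set 1) → MISS  vc=[3]
10: 0x1d (blk 3, set 1) → VC-HIT  vc=[13]
11: 0x2e (blk 5, set 1) → MISS  vc=[13, 3]
12: 0x19 (blk 3, set 1) → VC-HIT  vc=[13, 5]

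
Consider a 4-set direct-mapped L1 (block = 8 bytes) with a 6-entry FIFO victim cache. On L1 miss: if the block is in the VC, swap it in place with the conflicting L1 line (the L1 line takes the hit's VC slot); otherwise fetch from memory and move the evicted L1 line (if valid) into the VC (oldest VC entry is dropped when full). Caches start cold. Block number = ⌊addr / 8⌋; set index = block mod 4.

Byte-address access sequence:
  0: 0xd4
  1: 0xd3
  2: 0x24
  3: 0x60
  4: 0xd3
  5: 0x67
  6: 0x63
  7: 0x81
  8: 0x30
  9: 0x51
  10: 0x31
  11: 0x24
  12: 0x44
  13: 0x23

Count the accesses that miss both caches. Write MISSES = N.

  [0] addr=0xd4 blk=26 s=2: MISS | VC []
  [1] addr=0xd3 blk=26 s=2: L1-HIT | VC []
  [2] addr=0x24 blk=4 s=0: MISS | VC []
  [3] addr=0x60 blk=12 s=0: MISS | VC [4]
  [4] addr=0xd3 blk=26 s=2: L1-HIT | VC [4]
  [5] addr=0x67 blk=12 s=0: L1-HIT | VC [4]
  [6] addr=0x63 blk=12 s=0: L1-HIT | VC [4]
  [7] addr=0x81 blk=16 s=0: MISS | VC [4, 12]
  [8] addr=0x30 blk=6 s=2: MISS | VC [4, 12, 26]
  [9] addr=0x51 blk=10 s=2: MISS | VC [4, 12, 26, 6]
  [10] addr=0x31 blk=6 s=2: VC-HIT | VC [4, 12, 26, 10]
  [11] addr=0x24 blk=4 s=0: VC-HIT | VC [16, 12, 26, 10]
  [12] addr=0x44 blk=8 s=0: MISS | VC [16, 12, 26, 10, 4]
  [13] addr=0x23 blk=4 s=0: VC-HIT | VC [16, 12, 26, 10, 8]

MISSES = 7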